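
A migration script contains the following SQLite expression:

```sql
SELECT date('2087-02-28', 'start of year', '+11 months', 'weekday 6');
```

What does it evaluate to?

`start of year` rewinds 2087-02-28 to 2087-01-01.
Adding +11 months to 2087-01-01 gives 2087-12-01.
`weekday 6` advances to the next Saturday; 2087-12-01 is a Monday, so it moves forward to 2087-12-06.

2087-12-06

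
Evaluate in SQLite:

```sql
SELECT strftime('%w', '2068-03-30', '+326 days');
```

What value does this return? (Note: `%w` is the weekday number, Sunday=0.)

2

First apply '+326 days': 2068-03-30 → 2069-02-19.
2069-02-19 is a Tuesday; with Sunday=0 that is 2.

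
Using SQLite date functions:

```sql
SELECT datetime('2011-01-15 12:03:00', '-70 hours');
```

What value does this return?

-70 hours from 2011-01-15 12:03:00 is 2011-01-12 14:03:00 (crosses midnight).

2011-01-12 14:03:00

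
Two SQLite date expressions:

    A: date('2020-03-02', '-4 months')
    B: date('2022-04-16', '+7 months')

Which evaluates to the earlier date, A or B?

A

A = 2019-11-02.
B = 2022-11-16.
A is earlier.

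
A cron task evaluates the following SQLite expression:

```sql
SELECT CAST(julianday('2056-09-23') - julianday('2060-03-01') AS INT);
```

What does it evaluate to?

7 days remain in September 2056 after the 23rd (30 − 23).
Full months from October 2056 through February 2060 contribute their day counts.
Then 1 day into March 2060.
Total: 7 + 31 + 30 + 31 + 31 + 28 + 31 + 30 + 31 + 30 + 31 + 31 + 30 + 31 + 30 + 31 + 31 + 28 + 31 + 30 + 31 + 30 + 31 + 31 + 30 + 31 + 30 + 31 + 31 + 28 + 31 + 30 + 31 + 30 + 31 + 31 + 30 + 31 + 30 + 31 + 31 + 29 + 1 = 1255.
The subtraction is earlier − later, so the result is −1255 → -1255.

-1255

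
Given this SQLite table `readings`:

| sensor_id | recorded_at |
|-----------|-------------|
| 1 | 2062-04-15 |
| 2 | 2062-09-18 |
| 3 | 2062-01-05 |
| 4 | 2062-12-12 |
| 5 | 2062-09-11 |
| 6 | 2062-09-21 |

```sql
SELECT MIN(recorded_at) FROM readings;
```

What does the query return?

2062-01-05

MIN over {2062-01-05, 2062-04-15, 2062-09-11, 2062-09-18, 2062-09-21, 2062-12-12}.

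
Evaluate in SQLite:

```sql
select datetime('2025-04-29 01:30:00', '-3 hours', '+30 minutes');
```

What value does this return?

-3 hours from 2025-04-29 01:30:00 is 2025-04-28 22:30:00 (crosses midnight).
+30 minutes from 2025-04-28 22:30:00 is 2025-04-28 23:00:00.

2025-04-28 23:00:00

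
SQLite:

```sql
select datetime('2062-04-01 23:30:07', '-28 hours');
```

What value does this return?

2062-03-31 19:30:07

-28 hours from 2062-04-01 23:30:07 is 2062-03-31 19:30:07 (crosses midnight).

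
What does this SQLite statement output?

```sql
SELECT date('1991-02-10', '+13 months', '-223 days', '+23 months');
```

Adding +13 months to 1991-02-10 gives 1992-03-10.
Applying '-223 days' to 1992-03-10: counting 223 days back gives 1991-07-31.
Adding +23 months to 1991-07-31 targets 1993-06-31. June 1993 has only 30 days, so SQLite normalizes the 1-day overflow forward to 1993-07-01.

1993-07-01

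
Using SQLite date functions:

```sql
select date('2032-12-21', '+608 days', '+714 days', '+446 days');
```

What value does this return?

2037-10-24

Applying '+608 days' to 2032-12-21: counting 608 days forward gives 2034-08-21.
Applying '+714 days' to 2034-08-21: counting 714 days forward gives 2036-08-04.
Applying '+446 days' to 2036-08-04: counting 446 days forward gives 2037-10-24.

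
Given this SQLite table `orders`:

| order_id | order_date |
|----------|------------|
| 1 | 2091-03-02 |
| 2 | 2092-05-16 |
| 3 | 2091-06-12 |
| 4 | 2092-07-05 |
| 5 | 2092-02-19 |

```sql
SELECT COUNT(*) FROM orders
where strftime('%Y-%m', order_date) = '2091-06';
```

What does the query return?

Rows with year-month 2091-06: 2091-06-12 → 1.

1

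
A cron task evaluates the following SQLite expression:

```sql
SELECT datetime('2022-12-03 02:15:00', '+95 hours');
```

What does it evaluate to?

2022-12-07 01:15:00

+95 hours from 2022-12-03 02:15:00 is 2022-12-07 01:15:00 (crosses midnight).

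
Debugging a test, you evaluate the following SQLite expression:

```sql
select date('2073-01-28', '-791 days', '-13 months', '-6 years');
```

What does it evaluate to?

Applying '-791 days' to 2073-01-28: counting 791 days back gives 2070-11-29.
Adding -13 months to 2070-11-29 gives 2069-10-29.
Adding -6 years to 2069-10-29 gives 2063-10-29.

2063-10-29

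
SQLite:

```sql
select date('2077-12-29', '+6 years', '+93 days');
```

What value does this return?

2084-03-31

Adding +6 years to 2077-12-29 gives 2083-12-29.
Applying '+93 days' to 2083-12-29: counting 93 days forward gives 2084-03-31.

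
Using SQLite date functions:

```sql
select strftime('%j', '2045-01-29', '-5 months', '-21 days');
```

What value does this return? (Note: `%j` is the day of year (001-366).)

221

First apply '-5 months', '-21 days': 2045-01-29 → 2044-08-08.
Day-of-year for 2044-08-08: days since 2044-01-01 inclusive = 221, zero-padded to 221.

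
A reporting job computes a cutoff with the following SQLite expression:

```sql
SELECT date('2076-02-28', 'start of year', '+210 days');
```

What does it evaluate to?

2076-07-29

`start of year` rewinds 2076-02-28 to 2076-01-01.
Applying '+210 days' to 2076-01-01: counting 210 days forward gives 2076-07-29.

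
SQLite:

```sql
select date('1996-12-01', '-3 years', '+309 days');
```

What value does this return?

Adding -3 years to 1996-12-01 gives 1993-12-01.
Applying '+309 days' to 1993-12-01: counting 309 days forward gives 1994-10-06.

1994-10-06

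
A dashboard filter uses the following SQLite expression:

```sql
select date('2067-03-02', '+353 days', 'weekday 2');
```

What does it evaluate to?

Applying '+353 days' to 2067-03-02: counting 353 days forward gives 2068-02-18.
`weekday 2` advances to the next Tuesday; 2068-02-18 is a Saturday, so it moves forward to 2068-02-21.

2068-02-21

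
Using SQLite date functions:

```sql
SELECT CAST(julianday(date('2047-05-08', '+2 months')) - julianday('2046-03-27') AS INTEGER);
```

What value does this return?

Adding +2 months to 2047-05-08 gives 2047-07-08.
4 days remain in March 2046 after the 27th (31 − 27).
Full months from April 2046 through June 2047 contribute their day counts.
Then 8 days into July 2047.
Total: 4 + 30 + 31 + 30 + 31 + 31 + 30 + 31 + 30 + 31 + 31 + 28 + 31 + 30 + 31 + 30 + 8 = 468.

468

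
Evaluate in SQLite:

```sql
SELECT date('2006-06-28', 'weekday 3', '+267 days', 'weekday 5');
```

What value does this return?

2007-03-23

`weekday 3` advances to the next Wednesday; 2006-06-28 is already a Wednesday, so it stays at 2006-06-28.
Applying '+267 days' to 2006-06-28: counting 267 days forward gives 2007-03-22.
`weekday 5` advances to the next Friday; 2007-03-22 is a Thursday, so it moves forward to 2007-03-23.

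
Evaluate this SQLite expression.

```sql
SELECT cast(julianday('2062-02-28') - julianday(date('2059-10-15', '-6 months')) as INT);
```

Adding -6 months to 2059-10-15 gives 2059-04-15.
15 days remain in April 2059 after the 15th (30 − 15).
Full months from May 2059 through January 2062 contribute their day counts.
Then 28 days into February 2062.
Total: 15 + 31 + 30 + 31 + 31 + 30 + 31 + 30 + 31 + 31 + 29 + 31 + 30 + 31 + 30 + 31 + 31 + 30 + 31 + 30 + 31 + 31 + 28 + 31 + 30 + 31 + 30 + 31 + 31 + 30 + 31 + 30 + 31 + 31 + 28 = 1050.

1050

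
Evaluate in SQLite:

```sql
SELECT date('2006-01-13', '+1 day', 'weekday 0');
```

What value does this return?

Advancing 1 more day within January lands on 2006-01-14.
`weekday 0` advances to the next Sunday; 2006-01-14 is a Saturday, so it moves forward to 2006-01-15.

2006-01-15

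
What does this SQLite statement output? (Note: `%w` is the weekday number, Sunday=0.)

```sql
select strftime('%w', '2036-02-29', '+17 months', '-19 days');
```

First apply '+17 months', '-19 days': 2036-02-29 → 2037-07-10.
2037-07-10 is a Friday; with Sunday=0 that is 5.

5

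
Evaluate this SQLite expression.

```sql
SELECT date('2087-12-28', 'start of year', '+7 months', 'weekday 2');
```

2087-08-05

`start of year` rewinds 2087-12-28 to 2087-01-01.
Adding +7 months to 2087-01-01 gives 2087-08-01.
`weekday 2` advances to the next Tuesday; 2087-08-01 is a Friday, so it moves forward to 2087-08-05.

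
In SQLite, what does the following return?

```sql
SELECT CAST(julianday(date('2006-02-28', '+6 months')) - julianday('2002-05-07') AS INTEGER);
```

Adding +6 months to 2006-02-28 gives 2006-08-28.
24 days remain in May 2002 after the 7th (31 − 7).
Full months from June 2002 through July 2006 contribute their day counts.
Then 28 days into August 2006.
Total: 24 + 30 + 31 + 31 + 30 + 31 + 30 + 31 + 31 + 28 + 31 + 30 + 31 + 30 + 31 + 31 + 30 + 31 + 30 + 31 + 31 + 29 + 31 + 30 + 31 + 30 + 31 + 31 + 30 + 31 + 30 + 31 + 31 + 28 + 31 + 30 + 31 + 30 + 31 + 31 + 30 + 31 + 30 + 31 + 31 + 28 + 31 + 30 + 31 + 30 + 31 + 28 = 1574.

1574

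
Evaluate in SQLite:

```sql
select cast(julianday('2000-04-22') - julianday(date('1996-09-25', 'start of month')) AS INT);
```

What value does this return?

1329

`start of month` rewinds 1996-09-25 to 1996-09-01.
29 days remain in September 1996 after the 1st (30 − 1).
Full months from October 1996 through March 2000 contribute their day counts.
Then 22 days into April 2000.
Total: 29 + 31 + 30 + 31 + 31 + 28 + 31 + 30 + 31 + 30 + 31 + 31 + 30 + 31 + 30 + 31 + 31 + 28 + 31 + 30 + 31 + 30 + 31 + 31 + 30 + 31 + 30 + 31 + 31 + 28 + 31 + 30 + 31 + 30 + 31 + 31 + 30 + 31 + 30 + 31 + 31 + 29 + 31 + 22 = 1329.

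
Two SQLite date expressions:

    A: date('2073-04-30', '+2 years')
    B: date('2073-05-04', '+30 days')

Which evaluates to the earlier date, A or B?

B

A = 2075-04-30.
B = 2073-06-03.
B is earlier.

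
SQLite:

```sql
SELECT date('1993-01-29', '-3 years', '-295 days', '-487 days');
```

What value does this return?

1987-12-09

Adding -3 years to 1993-01-29 gives 1990-01-29.
Applying '-295 days' to 1990-01-29: counting 295 days back gives 1989-04-09.
Applying '-487 days' to 1989-04-09: counting 487 days back gives 1987-12-09.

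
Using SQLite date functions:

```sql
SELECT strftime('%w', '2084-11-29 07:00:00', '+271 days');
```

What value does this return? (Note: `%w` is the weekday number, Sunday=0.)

First apply '+271 days': 2084-11-29 07:00:00 → 2085-08-27 07:00:00.
2085-08-27 is a Monday; with Sunday=0 that is 1.

1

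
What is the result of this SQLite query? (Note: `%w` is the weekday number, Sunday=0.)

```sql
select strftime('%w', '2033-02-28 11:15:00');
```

2033-02-28 is a Monday; with Sunday=0 that is 1.

1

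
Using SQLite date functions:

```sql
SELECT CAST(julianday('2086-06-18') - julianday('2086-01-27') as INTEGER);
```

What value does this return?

142

4 days remain in January 2086 after the 27th (31 − 27).
February 2086: 28 days.
March 2086: 31 days.
April 2086: 30 days.
May 2086: 31 days.
Then 18 days into June 2086.
Total: 4 + 28 + 31 + 30 + 31 + 18 = 142.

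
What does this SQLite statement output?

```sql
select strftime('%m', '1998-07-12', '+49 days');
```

08

First apply '+49 days': 1998-07-12 → 1998-08-30.
`%m` extracts the 2-digit month (01-12): 08.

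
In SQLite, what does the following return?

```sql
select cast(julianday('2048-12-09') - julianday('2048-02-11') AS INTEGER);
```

18 days remain in February 2048 after the 11th (29 − 11).
Full months from March 2048 through November 2048 contribute their day counts.
Then 9 days into December 2048.
Total: 18 + 31 + 30 + 31 + 30 + 31 + 31 + 30 + 31 + 30 + 9 = 302.

302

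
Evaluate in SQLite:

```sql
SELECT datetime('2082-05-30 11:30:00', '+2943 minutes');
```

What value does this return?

2082-06-01 12:33:00

2943 minutes = 49h 3m; +2943 minutes from 2082-05-30 11:30:00 is 2082-06-01 12:33:00 (crosses midnight).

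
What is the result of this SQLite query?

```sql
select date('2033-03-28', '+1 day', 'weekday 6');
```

Advancing 1 more day within March lands on 2033-03-29.
`weekday 6` advances to the next Saturday; 2033-03-29 is a Tuesday, so it moves forward to 2033-04-02.

2033-04-02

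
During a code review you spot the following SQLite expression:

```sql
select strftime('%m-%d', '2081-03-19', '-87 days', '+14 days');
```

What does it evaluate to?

01-05

First apply '-87 days', '+14 days': 2081-03-19 → 2081-01-05.
`%m-%d` extracts the month-day: 01-05.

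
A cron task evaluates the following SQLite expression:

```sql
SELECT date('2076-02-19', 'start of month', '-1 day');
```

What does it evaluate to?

`start of month` rewinds 2076-02-19 to 2076-02-01.
Going back 1 day from 2076-02-01 reaches 2076-01-31 (last day of January, 31 days).

2076-01-31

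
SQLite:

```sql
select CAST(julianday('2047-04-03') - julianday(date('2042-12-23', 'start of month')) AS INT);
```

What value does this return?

`start of month` rewinds 2042-12-23 to 2042-12-01.
30 days remain in December 2042 after the 1st (31 − 1).
Full months from January 2043 through March 2047 contribute their day counts.
Then 3 days into April 2047.
Total: 30 + 31 + 28 + 31 + 30 + 31 + 30 + 31 + 31 + 30 + 31 + 30 + 31 + 31 + 29 + 31 + 30 + 31 + 30 + 31 + 31 + 30 + 31 + 30 + 31 + 31 + 28 + 31 + 30 + 31 + 30 + 31 + 31 + 30 + 31 + 30 + 31 + 31 + 28 + 31 + 30 + 31 + 30 + 31 + 31 + 30 + 31 + 30 + 31 + 31 + 28 + 31 + 3 = 1584.

1584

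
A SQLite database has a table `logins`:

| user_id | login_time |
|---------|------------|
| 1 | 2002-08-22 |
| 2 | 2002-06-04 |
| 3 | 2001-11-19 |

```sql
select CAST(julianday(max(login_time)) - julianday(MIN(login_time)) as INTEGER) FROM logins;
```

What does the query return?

MIN = 2001-11-19, MAX = 2002-08-22.
11 days remain in November 2001 after the 19th (30 − 19).
Full months from December 2001 through July 2002 contribute their day counts.
Then 22 days into August 2002.
Total: 11 + 31 + 31 + 28 + 31 + 30 + 31 + 30 + 31 + 22 = 276.

276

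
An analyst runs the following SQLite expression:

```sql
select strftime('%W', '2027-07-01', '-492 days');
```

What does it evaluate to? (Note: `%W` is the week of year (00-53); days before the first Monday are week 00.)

08

First apply '-492 days': 2027-07-01 → 2026-02-24.
2026-02-24 is a Tuesday. SQLite's %W counts Mondays since the year started; the result is 08.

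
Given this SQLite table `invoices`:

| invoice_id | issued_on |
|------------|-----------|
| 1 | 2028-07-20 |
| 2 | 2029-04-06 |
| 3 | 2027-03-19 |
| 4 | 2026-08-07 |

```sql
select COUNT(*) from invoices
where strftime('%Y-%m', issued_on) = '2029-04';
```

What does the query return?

Rows with year-month 2029-04: 2029-04-06 → 1.

1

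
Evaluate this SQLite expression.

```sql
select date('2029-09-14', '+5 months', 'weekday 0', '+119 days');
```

2030-06-16

Adding +5 months to 2029-09-14 gives 2030-02-14.
`weekday 0` advances to the next Sunday; 2030-02-14 is a Thursday, so it moves forward to 2030-02-17.
Applying '+119 days' to 2030-02-17: counting 119 days forward gives 2030-06-16.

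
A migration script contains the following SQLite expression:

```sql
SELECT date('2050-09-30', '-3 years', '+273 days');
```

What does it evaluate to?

2048-06-29

Adding -3 years to 2050-09-30 gives 2047-09-30.
Applying '+273 days' to 2047-09-30: counting 273 days forward gives 2048-06-29.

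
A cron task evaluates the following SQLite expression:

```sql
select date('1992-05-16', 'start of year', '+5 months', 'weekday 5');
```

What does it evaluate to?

`start of year` rewinds 1992-05-16 to 1992-01-01.
Adding +5 months to 1992-01-01 gives 1992-06-01.
`weekday 5` advances to the next Friday; 1992-06-01 is a Monday, so it moves forward to 1992-06-05.

1992-06-05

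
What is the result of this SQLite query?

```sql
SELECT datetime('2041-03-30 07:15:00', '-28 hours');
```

2041-03-29 03:15:00

-28 hours from 2041-03-30 07:15:00 is 2041-03-29 03:15:00 (crosses midnight).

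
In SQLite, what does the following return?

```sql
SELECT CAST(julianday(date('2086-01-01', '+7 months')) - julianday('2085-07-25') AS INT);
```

Adding +7 months to 2086-01-01 gives 2086-08-01.
6 days remain in July 2085 after the 25th (31 − 25).
Full months from August 2085 through July 2086 contribute their day counts.
Then 1 day into August 2086.
Total: 6 + 31 + 30 + 31 + 30 + 31 + 31 + 28 + 31 + 30 + 31 + 30 + 31 + 1 = 372.

372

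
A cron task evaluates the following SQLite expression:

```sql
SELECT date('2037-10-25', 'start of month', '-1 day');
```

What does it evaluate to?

2037-09-30

`start of month` rewinds 2037-10-25 to 2037-10-01.
Going back 1 day from 2037-10-01 reaches 2037-09-30 (last day of September, 30 days).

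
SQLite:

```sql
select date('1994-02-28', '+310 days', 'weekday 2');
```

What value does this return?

Applying '+310 days' to 1994-02-28: counting 310 days forward gives 1995-01-04.
`weekday 2` advances to the next Tuesday; 1995-01-04 is a Wednesday, so it moves forward to 1995-01-10.

1995-01-10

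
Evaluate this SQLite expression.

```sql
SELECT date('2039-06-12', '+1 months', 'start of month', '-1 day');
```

2039-06-30

Adding +1 month to 2039-06-12 gives 2039-07-12.
`start of month` rewinds 2039-07-12 to 2039-07-01.
Going back 1 day from 2039-07-01 reaches 2039-06-30 (last day of June, 30 days).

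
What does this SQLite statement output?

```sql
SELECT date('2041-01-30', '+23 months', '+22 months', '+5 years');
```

2049-10-30

Adding +23 months to 2041-01-30 gives 2042-12-30.
Adding +22 months to 2042-12-30 gives 2044-10-30.
Adding +5 years to 2044-10-30 gives 2049-10-30.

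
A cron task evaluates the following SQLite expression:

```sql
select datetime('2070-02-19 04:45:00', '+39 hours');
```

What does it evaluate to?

+39 hours from 2070-02-19 04:45:00 is 2070-02-20 19:45:00 (crosses midnight).

2070-02-20 19:45:00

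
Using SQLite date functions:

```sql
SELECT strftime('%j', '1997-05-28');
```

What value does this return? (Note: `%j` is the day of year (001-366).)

Day-of-year for 1997-05-28: days since 1997-01-01 inclusive = 148, zero-padded to 148.

148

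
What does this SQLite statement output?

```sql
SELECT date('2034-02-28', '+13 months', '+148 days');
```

2035-08-23

Adding +13 months to 2034-02-28 gives 2035-03-28.
Applying '+148 days' to 2035-03-28: counting 148 days forward gives 2035-08-23.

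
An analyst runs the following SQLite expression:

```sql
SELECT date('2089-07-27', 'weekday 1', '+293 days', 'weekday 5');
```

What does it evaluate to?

`weekday 1` advances to the next Monday; 2089-07-27 is a Wednesday, so it moves forward to 2089-08-01.
Applying '+293 days' to 2089-08-01: counting 293 days forward gives 2090-05-21.
`weekday 5` advances to the next Friday; 2090-05-21 is a Sunday, so it moves forward to 2090-05-26.

2090-05-26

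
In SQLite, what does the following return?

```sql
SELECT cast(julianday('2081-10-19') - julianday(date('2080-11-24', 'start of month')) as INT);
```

352

`start of month` rewinds 2080-11-24 to 2080-11-01.
29 days remain in November 2080 after the 1st (30 − 1).
Full months from December 2080 through September 2081 contribute their day counts.
Then 19 days into October 2081.
Total: 29 + 31 + 31 + 28 + 31 + 30 + 31 + 30 + 31 + 31 + 30 + 19 = 352.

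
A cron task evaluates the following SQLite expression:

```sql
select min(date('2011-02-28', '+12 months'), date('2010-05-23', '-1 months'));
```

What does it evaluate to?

date('2011-02-28', '+12 months') → 2012-02-28.
date('2010-05-23', '-1 months') → 2010-04-23.
Earlier of the two is 2010-04-23.

2010-04-23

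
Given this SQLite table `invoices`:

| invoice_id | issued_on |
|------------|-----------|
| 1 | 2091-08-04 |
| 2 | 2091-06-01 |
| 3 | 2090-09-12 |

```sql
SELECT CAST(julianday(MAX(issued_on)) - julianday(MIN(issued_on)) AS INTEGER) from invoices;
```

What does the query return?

MIN = 2090-09-12, MAX = 2091-08-04.
18 days remain in September 2090 after the 12th (30 − 12).
Full months from October 2090 through July 2091 contribute their day counts.
Then 4 days into August 2091.
Total: 18 + 31 + 30 + 31 + 31 + 28 + 31 + 30 + 31 + 30 + 31 + 4 = 326.

326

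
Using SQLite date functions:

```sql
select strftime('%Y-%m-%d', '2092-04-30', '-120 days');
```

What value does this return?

First apply '-120 days': 2092-04-30 → 2092-01-01.
`%Y-%m-%d` extracts the ISO date: 2092-01-01.

2092-01-01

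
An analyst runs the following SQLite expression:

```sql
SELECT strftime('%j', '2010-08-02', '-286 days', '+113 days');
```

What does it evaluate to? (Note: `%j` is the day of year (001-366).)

041

First apply '-286 days', '+113 days': 2010-08-02 → 2010-02-10.
Day-of-year for 2010-02-10: days since 2010-01-01 inclusive = 41, zero-padded to 041.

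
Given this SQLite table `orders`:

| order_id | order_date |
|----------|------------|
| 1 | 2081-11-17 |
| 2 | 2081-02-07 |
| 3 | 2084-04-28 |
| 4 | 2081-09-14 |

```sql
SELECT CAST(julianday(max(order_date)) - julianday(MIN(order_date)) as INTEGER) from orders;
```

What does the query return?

MIN = 2081-02-07, MAX = 2084-04-28.
21 days remain in February 2081 after the 7th (28 − 7).
Full months from March 2081 through March 2084 contribute their day counts.
Then 28 days into April 2084.
Total: 21 + 31 + 30 + 31 + 30 + 31 + 31 + 30 + 31 + 30 + 31 + 31 + 28 + 31 + 30 + 31 + 30 + 31 + 31 + 30 + 31 + 30 + 31 + 31 + 28 + 31 + 30 + 31 + 30 + 31 + 31 + 30 + 31 + 30 + 31 + 31 + 29 + 31 + 28 = 1176.

1176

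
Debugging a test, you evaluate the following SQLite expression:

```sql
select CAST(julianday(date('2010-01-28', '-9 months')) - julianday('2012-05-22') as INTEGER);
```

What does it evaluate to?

-1120

Adding -9 months to 2010-01-28 gives 2009-04-28.
2 days remain in April 2009 after the 28th (30 − 28).
Full months from May 2009 through April 2012 contribute their day counts.
Then 22 days into May 2012.
Total: 2 + 31 + 30 + 31 + 31 + 30 + 31 + 30 + 31 + 31 + 28 + 31 + 30 + 31 + 30 + 31 + 31 + 30 + 31 + 30 + 31 + 31 + 28 + 31 + 30 + 31 + 30 + 31 + 31 + 30 + 31 + 30 + 31 + 31 + 29 + 31 + 30 + 22 = 1120.
The subtraction is earlier − later, so the result is −1120 → -1120.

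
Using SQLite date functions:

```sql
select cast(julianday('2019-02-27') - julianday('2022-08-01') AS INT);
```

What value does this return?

1 day remains in February 2019 after the 27th (28 − 27).
Full months from March 2019 through July 2022 contribute their day counts.
Then 1 day into August 2022.
Total: 1 + 31 + 30 + 31 + 30 + 31 + 31 + 30 + 31 + 30 + 31 + 31 + 29 + 31 + 30 + 31 + 30 + 31 + 31 + 30 + 31 + 30 + 31 + 31 + 28 + 31 + 30 + 31 + 30 + 31 + 31 + 30 + 31 + 30 + 31 + 31 + 28 + 31 + 30 + 31 + 30 + 31 + 1 = 1251.
The subtraction is earlier − later, so the result is −1251 → -1251.

-1251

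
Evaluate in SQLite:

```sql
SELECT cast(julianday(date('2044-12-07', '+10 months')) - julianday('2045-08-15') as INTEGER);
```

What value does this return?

53

Adding +10 months to 2044-12-07 gives 2045-10-07.
16 days remain in August 2045 after the 15th (31 − 15).
September 2045: 30 days.
Then 7 days into October 2045.
Total: 16 + 30 + 7 = 53.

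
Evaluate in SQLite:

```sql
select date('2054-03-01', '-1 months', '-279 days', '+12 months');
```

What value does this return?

Adding -1 month to 2054-03-01 gives 2054-02-01.
Applying '-279 days' to 2054-02-01: counting 279 days back gives 2053-04-28.
Adding +12 months to 2053-04-28 gives 2054-04-28.

2054-04-28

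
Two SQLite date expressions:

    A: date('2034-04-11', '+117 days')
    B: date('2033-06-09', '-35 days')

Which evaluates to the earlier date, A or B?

A = 2034-08-06.
B = 2033-05-05.
B is earlier.

B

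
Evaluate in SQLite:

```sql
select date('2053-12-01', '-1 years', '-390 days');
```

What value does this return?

Adding -1 year to 2053-12-01 gives 2052-12-01.
Applying '-390 days' to 2052-12-01: counting 390 days back gives 2051-11-07.

2051-11-07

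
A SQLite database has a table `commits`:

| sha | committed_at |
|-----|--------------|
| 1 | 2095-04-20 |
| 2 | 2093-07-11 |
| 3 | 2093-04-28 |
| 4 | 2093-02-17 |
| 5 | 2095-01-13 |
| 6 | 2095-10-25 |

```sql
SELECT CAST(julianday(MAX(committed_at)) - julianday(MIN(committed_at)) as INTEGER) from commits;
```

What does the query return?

980

MIN = 2093-02-17, MAX = 2095-10-25.
11 days remain in February 2093 after the 17th (28 − 17).
Full months from March 2093 through September 2095 contribute their day counts.
Then 25 days into October 2095.
Total: 11 + 31 + 30 + 31 + 30 + 31 + 31 + 30 + 31 + 30 + 31 + 31 + 28 + 31 + 30 + 31 + 30 + 31 + 31 + 30 + 31 + 30 + 31 + 31 + 28 + 31 + 30 + 31 + 30 + 31 + 31 + 30 + 25 = 980.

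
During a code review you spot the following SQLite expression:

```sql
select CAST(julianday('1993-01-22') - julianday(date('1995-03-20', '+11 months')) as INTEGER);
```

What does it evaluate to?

-1124

Adding +11 months to 1995-03-20 gives 1996-02-20.
9 days remain in January 1993 after the 22nd (31 − 22).
Full months from February 1993 through January 1996 contribute their day counts.
Then 20 days into February 1996.
Total: 9 + 28 + 31 + 30 + 31 + 30 + 31 + 31 + 30 + 31 + 30 + 31 + 31 + 28 + 31 + 30 + 31 + 30 + 31 + 31 + 30 + 31 + 30 + 31 + 31 + 28 + 31 + 30 + 31 + 30 + 31 + 31 + 30 + 31 + 30 + 31 + 31 + 20 = 1124.
The subtraction is earlier − later, so the result is −1124 → -1124.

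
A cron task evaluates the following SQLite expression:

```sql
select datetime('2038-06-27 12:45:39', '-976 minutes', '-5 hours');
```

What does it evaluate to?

2038-06-26 15:29:39

976 minutes = 16h 16m; -976 minutes from 2038-06-27 12:45:39 is 2038-06-26 20:29:39 (crosses midnight).
-5 hours from 2038-06-26 20:29:39 is 2038-06-26 15:29:39.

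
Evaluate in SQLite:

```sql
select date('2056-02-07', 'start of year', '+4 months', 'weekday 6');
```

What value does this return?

2056-05-06

`start of year` rewinds 2056-02-07 to 2056-01-01.
Adding +4 months to 2056-01-01 gives 2056-05-01.
`weekday 6` advances to the next Saturday; 2056-05-01 is a Monday, so it moves forward to 2056-05-06.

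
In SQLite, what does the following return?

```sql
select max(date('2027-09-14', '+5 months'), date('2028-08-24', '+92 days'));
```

date('2027-09-14', '+5 months') → 2028-02-14.
date('2028-08-24', '+92 days') → 2028-11-24.
Later of the two is 2028-11-24.

2028-11-24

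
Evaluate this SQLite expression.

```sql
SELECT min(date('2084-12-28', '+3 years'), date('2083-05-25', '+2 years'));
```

date('2084-12-28', '+3 years') → 2087-12-28.
date('2083-05-25', '+2 years') → 2085-05-25.
Earlier of the two is 2085-05-25.

2085-05-25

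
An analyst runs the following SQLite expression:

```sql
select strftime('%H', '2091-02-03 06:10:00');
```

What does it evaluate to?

06

`%H` extracts the 2-digit hour (00-23): 06.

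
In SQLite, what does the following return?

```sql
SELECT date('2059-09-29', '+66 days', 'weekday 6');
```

2059-12-06

Applying '+66 days' to 2059-09-29: counting 66 days forward gives 2059-12-04.
`weekday 6` advances to the next Saturday; 2059-12-04 is a Thursday, so it moves forward to 2059-12-06.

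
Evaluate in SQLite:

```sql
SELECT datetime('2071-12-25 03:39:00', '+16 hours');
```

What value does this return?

2071-12-25 19:39:00

+16 hours from 2071-12-25 03:39:00 is 2071-12-25 19:39:00.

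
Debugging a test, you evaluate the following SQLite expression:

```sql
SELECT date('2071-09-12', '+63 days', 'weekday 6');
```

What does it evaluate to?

2071-11-14

Applying '+63 days' to 2071-09-12: counting 63 days forward gives 2071-11-14.
`weekday 6` advances to the next Saturday; 2071-11-14 is already a Saturday, so it stays at 2071-11-14.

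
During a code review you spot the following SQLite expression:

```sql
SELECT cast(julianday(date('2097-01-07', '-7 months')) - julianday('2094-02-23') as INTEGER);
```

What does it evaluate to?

Adding -7 months to 2097-01-07 gives 2096-06-07.
5 days remain in February 2094 after the 23rd (28 − 23).
Full months from March 2094 through May 2096 contribute their day counts.
Then 7 days into June 2096.
Total: 5 + 31 + 30 + 31 + 30 + 31 + 31 + 30 + 31 + 30 + 31 + 31 + 28 + 31 + 30 + 31 + 30 + 31 + 31 + 30 + 31 + 30 + 31 + 31 + 29 + 31 + 30 + 31 + 7 = 835.

835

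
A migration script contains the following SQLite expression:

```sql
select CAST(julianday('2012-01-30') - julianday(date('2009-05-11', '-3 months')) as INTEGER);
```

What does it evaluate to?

1083

Adding -3 months to 2009-05-11 gives 2009-02-11.
17 days remain in February 2009 after the 11th (28 − 11).
Full months from March 2009 through December 2011 contribute their day counts.
Then 30 days into January 2012.
Total: 17 + 31 + 30 + 31 + 30 + 31 + 31 + 30 + 31 + 30 + 31 + 31 + 28 + 31 + 30 + 31 + 30 + 31 + 31 + 30 + 31 + 30 + 31 + 31 + 28 + 31 + 30 + 31 + 30 + 31 + 31 + 30 + 31 + 30 + 31 + 30 = 1083.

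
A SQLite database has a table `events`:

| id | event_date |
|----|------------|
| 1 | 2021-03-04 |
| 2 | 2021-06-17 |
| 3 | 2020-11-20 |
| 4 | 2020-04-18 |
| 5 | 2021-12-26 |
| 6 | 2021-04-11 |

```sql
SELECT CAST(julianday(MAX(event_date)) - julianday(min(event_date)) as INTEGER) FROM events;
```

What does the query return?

MIN = 2020-04-18, MAX = 2021-12-26.
12 days remain in April 2020 after the 18th (30 − 18).
Full months from May 2020 through November 2021 contribute their day counts.
Then 26 days into December 2021.
Total: 12 + 31 + 30 + 31 + 31 + 30 + 31 + 30 + 31 + 31 + 28 + 31 + 30 + 31 + 30 + 31 + 31 + 30 + 31 + 30 + 26 = 617.

617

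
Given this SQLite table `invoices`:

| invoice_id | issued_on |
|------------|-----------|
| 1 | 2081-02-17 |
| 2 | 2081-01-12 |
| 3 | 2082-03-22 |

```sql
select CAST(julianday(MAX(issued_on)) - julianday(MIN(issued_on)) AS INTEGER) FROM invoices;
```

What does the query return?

434

MIN = 2081-01-12, MAX = 2082-03-22.
19 days remain in January 2081 after the 12th (31 − 12).
Full months from February 2081 through February 2082 contribute their day counts.
Then 22 days into March 2082.
Total: 19 + 28 + 31 + 30 + 31 + 30 + 31 + 31 + 30 + 31 + 30 + 31 + 31 + 28 + 22 = 434.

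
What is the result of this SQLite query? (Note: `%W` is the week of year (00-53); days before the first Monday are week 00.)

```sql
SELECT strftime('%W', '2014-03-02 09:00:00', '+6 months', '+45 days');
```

First apply '+6 months', '+45 days': 2014-03-02 09:00:00 → 2014-10-17 09:00:00.
2014-10-17 is a Friday. SQLite's %W counts Mondays since the year started; the result is 41.

41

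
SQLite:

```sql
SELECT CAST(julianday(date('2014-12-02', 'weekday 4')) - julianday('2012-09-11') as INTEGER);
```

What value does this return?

814

`weekday 4` advances to the next Thursday; 2014-12-02 is a Tuesday, so it moves forward to 2014-12-04.
19 days remain in September 2012 after the 11th (30 − 11).
Full months from October 2012 through November 2014 contribute their day counts.
Then 4 days into December 2014.
Total: 19 + 31 + 30 + 31 + 31 + 28 + 31 + 30 + 31 + 30 + 31 + 31 + 30 + 31 + 30 + 31 + 31 + 28 + 31 + 30 + 31 + 30 + 31 + 31 + 30 + 31 + 30 + 4 = 814.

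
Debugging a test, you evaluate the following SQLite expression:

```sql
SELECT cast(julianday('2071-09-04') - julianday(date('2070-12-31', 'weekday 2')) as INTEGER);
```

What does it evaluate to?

`weekday 2` advances to the next Tuesday; 2070-12-31 is a Wednesday, so it moves forward to 2071-01-06.
25 days remain in January 2071 after the 6th (31 − 6).
Full months from February 2071 through August 2071 contribute their day counts.
Then 4 days into September 2071.
Total: 25 + 28 + 31 + 30 + 31 + 30 + 31 + 31 + 4 = 241.

241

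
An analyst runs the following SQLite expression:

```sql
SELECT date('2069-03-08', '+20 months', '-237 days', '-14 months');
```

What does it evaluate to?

Adding +20 months to 2069-03-08 gives 2070-11-08.
Applying '-237 days' to 2070-11-08: counting 237 days back gives 2070-03-16.
Adding -14 months to 2070-03-16 gives 2069-01-16.

2069-01-16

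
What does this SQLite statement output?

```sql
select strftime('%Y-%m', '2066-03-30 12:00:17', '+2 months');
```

First apply '+2 months': 2066-03-30 12:00:17 → 2066-05-30 12:00:17.
`%Y-%m` extracts the year-month: 2066-05.

2066-05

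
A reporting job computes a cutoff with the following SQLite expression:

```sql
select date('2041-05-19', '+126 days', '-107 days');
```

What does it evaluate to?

2041-06-07

Applying '+126 days' to 2041-05-19: counting 126 days forward gives 2041-09-22.
Applying '-107 days' to 2041-09-22: counting 107 days back gives 2041-06-07.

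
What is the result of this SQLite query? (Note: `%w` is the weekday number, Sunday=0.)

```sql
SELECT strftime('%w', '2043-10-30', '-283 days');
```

First apply '-283 days': 2043-10-30 → 2043-01-20.
2043-01-20 is a Tuesday; with Sunday=0 that is 2.

2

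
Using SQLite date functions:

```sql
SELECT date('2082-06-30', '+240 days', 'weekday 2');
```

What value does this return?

2083-03-02

Applying '+240 days' to 2082-06-30: counting 240 days forward gives 2083-02-25.
`weekday 2` advances to the next Tuesday; 2083-02-25 is a Thursday, so it moves forward to 2083-03-02.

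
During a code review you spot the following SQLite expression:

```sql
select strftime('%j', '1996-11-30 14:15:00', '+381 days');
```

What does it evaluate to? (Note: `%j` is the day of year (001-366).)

350

First apply '+381 days': 1996-11-30 14:15:00 → 1997-12-16 14:15:00.
Day-of-year for 1997-12-16: days since 1997-01-01 inclusive = 350, zero-padded to 350.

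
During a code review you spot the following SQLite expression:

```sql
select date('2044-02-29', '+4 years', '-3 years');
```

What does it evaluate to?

2045-03-01

Adding +4 years to 2044-02-29 gives 2048-02-29.
Adding -3 years to 2048-02-29 targets 2045-02-29, but 2045 is not a leap year, so SQLite normalizes to 2045-03-01.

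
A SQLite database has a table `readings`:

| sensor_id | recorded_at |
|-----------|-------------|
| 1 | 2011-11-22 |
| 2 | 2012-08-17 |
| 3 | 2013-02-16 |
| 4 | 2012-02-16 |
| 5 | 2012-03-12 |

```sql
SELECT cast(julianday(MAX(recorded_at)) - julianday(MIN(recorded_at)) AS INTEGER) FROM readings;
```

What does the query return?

MIN = 2011-11-22, MAX = 2013-02-16.
8 days remain in November 2011 after the 22nd (30 − 22).
Full months from December 2011 through January 2013 contribute their day counts.
Then 16 days into February 2013.
Total: 8 + 31 + 31 + 29 + 31 + 30 + 31 + 30 + 31 + 31 + 30 + 31 + 30 + 31 + 31 + 16 = 452.

452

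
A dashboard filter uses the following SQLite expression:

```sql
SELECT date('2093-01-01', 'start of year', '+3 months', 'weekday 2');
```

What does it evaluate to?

2093-04-07

`start of year` rewinds 2093-01-01 to 2093-01-01.
Adding +3 months to 2093-01-01 gives 2093-04-01.
`weekday 2` advances to the next Tuesday; 2093-04-01 is a Wednesday, so it moves forward to 2093-04-07.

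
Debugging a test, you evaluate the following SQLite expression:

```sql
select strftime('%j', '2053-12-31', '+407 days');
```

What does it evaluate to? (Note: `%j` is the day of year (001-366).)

First apply '+407 days': 2053-12-31 → 2055-02-11.
Day-of-year for 2055-02-11: days since 2055-01-01 inclusive = 42, zero-padded to 042.

042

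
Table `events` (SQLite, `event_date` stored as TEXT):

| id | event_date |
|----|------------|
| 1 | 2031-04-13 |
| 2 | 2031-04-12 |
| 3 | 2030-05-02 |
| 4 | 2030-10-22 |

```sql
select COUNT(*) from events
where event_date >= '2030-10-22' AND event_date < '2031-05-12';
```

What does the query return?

Rows in [2030-10-22, 2031-05-12): 2031-04-13, 2031-04-12, 2030-10-22 → 3 rows.

3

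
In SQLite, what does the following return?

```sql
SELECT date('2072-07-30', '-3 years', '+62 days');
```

2069-09-30

Adding -3 years to 2072-07-30 gives 2069-07-30.
Applying '+62 days' to 2069-07-30: counting 62 days forward gives 2069-09-30.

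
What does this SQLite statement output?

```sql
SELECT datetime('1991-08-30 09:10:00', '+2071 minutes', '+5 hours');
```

2071 minutes = 34h 31m; +2071 minutes from 1991-08-30 09:10:00 is 1991-08-31 19:41:00 (crosses midnight).
+5 hours from 1991-08-31 19:41:00 is 1991-09-01 00:41:00 (crosses midnight).

1991-09-01 00:41:00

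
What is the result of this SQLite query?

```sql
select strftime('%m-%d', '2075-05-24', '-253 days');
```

First apply '-253 days': 2075-05-24 → 2074-09-13.
`%m-%d` extracts the month-day: 09-13.

09-13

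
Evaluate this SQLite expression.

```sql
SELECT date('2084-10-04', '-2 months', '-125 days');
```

2084-04-01

Adding -2 months to 2084-10-04 gives 2084-08-04.
Applying '-125 days' to 2084-08-04: counting 125 days back gives 2084-04-01.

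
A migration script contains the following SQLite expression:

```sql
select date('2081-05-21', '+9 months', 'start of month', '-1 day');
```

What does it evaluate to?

2082-01-31

Adding +9 months to 2081-05-21 gives 2082-02-21.
`start of month` rewinds 2082-02-21 to 2082-02-01.
Going back 1 day from 2082-02-01 reaches 2082-01-31 (last day of January, 31 days).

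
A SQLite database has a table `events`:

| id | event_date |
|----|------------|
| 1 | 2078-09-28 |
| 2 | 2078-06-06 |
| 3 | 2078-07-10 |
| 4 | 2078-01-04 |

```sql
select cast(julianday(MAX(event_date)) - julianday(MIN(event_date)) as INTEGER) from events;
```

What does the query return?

MIN = 2078-01-04, MAX = 2078-09-28.
27 days remain in January 2078 after the 4th (31 − 4).
Full months from February 2078 through August 2078 contribute their day counts.
Then 28 days into September 2078.
Total: 27 + 28 + 31 + 30 + 31 + 30 + 31 + 31 + 28 = 267.

267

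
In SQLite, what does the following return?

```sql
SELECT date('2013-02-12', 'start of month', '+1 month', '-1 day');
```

`start of month` rewinds 2013-02-12 to 2013-02-01.
Adding +1 month to 2013-02-01 gives 2013-03-01.
Going back 1 day from 2013-03-01 reaches 2013-02-28 (last day of February, 28 days).

2013-02-28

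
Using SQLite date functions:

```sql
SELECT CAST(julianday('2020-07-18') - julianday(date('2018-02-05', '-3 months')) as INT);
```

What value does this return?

Adding -3 months to 2018-02-05 gives 2017-11-05.
25 days remain in November 2017 after the 5th (30 − 5).
Full months from December 2017 through June 2020 contribute their day counts.
Then 18 days into July 2020.
Total: 25 + 31 + 31 + 28 + 31 + 30 + 31 + 30 + 31 + 31 + 30 + 31 + 30 + 31 + 31 + 28 + 31 + 30 + 31 + 30 + 31 + 31 + 30 + 31 + 30 + 31 + 31 + 29 + 31 + 30 + 31 + 30 + 18 = 986.

986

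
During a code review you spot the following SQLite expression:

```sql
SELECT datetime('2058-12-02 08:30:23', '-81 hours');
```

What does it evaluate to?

-81 hours from 2058-12-02 08:30:23 is 2058-11-28 23:30:23 (crosses midnight).

2058-11-28 23:30:23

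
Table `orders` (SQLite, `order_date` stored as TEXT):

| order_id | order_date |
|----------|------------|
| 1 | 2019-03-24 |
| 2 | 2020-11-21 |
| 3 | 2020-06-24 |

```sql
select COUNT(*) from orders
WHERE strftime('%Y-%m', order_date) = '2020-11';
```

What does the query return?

Rows with year-month 2020-11: 2020-11-21 → 1.

1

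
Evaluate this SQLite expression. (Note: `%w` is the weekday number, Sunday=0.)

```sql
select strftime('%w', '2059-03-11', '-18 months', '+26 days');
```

First apply '-18 months', '+26 days': 2059-03-11 → 2057-10-07.
2057-10-07 is a Sunday; with Sunday=0 that is 0.

0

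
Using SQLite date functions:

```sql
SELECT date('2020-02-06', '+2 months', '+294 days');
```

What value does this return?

2021-01-25

Adding +2 months to 2020-02-06 gives 2020-04-06.
Applying '+294 days' to 2020-04-06: counting 294 days forward gives 2021-01-25.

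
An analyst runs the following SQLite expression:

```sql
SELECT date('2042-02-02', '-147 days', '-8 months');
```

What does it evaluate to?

2041-01-08

Applying '-147 days' to 2042-02-02: counting 147 days back gives 2041-09-08.
Adding -8 months to 2041-09-08 gives 2041-01-08.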